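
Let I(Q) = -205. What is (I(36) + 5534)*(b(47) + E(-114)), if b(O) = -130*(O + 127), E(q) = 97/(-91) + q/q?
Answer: -10969352154/91 ≈ -1.2054e+8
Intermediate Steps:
E(q) = -6/91 (E(q) = 97*(-1/91) + 1 = -97/91 + 1 = -6/91)
b(O) = -16510 - 130*O (b(O) = -130*(127 + O) = -16510 - 130*O)
(I(36) + 5534)*(b(47) + E(-114)) = (-205 + 5534)*((-16510 - 130*47) - 6/91) = 5329*((-16510 - 6110) - 6/91) = 5329*(-22620 - 6/91) = 5329*(-2058426/91) = -10969352154/91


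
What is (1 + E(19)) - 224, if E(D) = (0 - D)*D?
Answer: -584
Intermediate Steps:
E(D) = -D**2 (E(D) = (-D)*D = -D**2)
(1 + E(19)) - 224 = (1 - 1*19**2) - 224 = (1 - 1*361) - 224 = (1 - 361) - 224 = -360 - 224 = -584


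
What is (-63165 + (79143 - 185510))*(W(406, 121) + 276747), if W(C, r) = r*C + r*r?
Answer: -57728019448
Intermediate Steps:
W(C, r) = r² + C*r (W(C, r) = C*r + r² = r² + C*r)
(-63165 + (79143 - 185510))*(W(406, 121) + 276747) = (-63165 + (79143 - 185510))*(121*(406 + 121) + 276747) = (-63165 - 106367)*(121*527 + 276747) = -169532*(63767 + 276747) = -169532*340514 = -57728019448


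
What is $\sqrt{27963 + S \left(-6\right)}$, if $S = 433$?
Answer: $\sqrt{25365} \approx 159.26$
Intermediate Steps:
$\sqrt{27963 + S \left(-6\right)} = \sqrt{27963 + 433 \left(-6\right)} = \sqrt{27963 - 2598} = \sqrt{25365}$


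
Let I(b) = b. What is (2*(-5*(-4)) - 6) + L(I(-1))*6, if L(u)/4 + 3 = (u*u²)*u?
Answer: -14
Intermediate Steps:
L(u) = -12 + 4*u⁴ (L(u) = -12 + 4*((u*u²)*u) = -12 + 4*(u³*u) = -12 + 4*u⁴)
(2*(-5*(-4)) - 6) + L(I(-1))*6 = (2*(-5*(-4)) - 6) + (-12 + 4*(-1)⁴)*6 = (2*20 - 6) + (-12 + 4*1)*6 = (40 - 6) + (-12 + 4)*6 = 34 - 8*6 = 34 - 48 = -14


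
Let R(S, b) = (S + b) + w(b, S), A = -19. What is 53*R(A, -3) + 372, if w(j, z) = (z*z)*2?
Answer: 37472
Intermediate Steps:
w(j, z) = 2*z² (w(j, z) = z²*2 = 2*z²)
R(S, b) = S + b + 2*S² (R(S, b) = (S + b) + 2*S² = S + b + 2*S²)
53*R(A, -3) + 372 = 53*(-19 - 3 + 2*(-19)²) + 372 = 53*(-19 - 3 + 2*361) + 372 = 53*(-19 - 3 + 722) + 372 = 53*700 + 372 = 37100 + 372 = 37472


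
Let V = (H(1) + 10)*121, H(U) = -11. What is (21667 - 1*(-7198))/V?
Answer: -28865/121 ≈ -238.55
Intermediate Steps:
V = -121 (V = (-11 + 10)*121 = -1*121 = -121)
(21667 - 1*(-7198))/V = (21667 - 1*(-7198))/(-121) = (21667 + 7198)*(-1/121) = 28865*(-1/121) = -28865/121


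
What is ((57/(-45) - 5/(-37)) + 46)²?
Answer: 620109604/308025 ≈ 2013.2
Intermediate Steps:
((57/(-45) - 5/(-37)) + 46)² = ((57*(-1/45) - 5*(-1/37)) + 46)² = ((-19/15 + 5/37) + 46)² = (-628/555 + 46)² = (24902/555)² = 620109604/308025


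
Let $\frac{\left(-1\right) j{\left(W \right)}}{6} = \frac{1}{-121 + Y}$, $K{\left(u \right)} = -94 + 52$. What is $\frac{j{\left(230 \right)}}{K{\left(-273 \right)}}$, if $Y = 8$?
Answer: $- \frac{1}{791} \approx -0.0012642$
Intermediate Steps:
$K{\left(u \right)} = -42$
$j{\left(W \right)} = \frac{6}{113}$ ($j{\left(W \right)} = - \frac{6}{-121 + 8} = - \frac{6}{-113} = \left(-6\right) \left(- \frac{1}{113}\right) = \frac{6}{113}$)
$\frac{j{\left(230 \right)}}{K{\left(-273 \right)}} = \frac{6}{113 \left(-42\right)} = \frac{6}{113} \left(- \frac{1}{42}\right) = - \frac{1}{791}$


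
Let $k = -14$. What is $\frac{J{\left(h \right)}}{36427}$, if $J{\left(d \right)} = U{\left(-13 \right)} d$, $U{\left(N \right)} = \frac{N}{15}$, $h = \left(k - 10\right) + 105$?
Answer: $- \frac{351}{182135} \approx -0.0019271$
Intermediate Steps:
$h = 81$ ($h = \left(-14 - 10\right) + 105 = -24 + 105 = 81$)
$U{\left(N \right)} = \frac{N}{15}$ ($U{\left(N \right)} = N \frac{1}{15} = \frac{N}{15}$)
$J{\left(d \right)} = - \frac{13 d}{15}$ ($J{\left(d \right)} = \frac{1}{15} \left(-13\right) d = - \frac{13 d}{15}$)
$\frac{J{\left(h \right)}}{36427} = \frac{\left(- \frac{13}{15}\right) 81}{36427} = \left(- \frac{351}{5}\right) \frac{1}{36427} = - \frac{351}{182135}$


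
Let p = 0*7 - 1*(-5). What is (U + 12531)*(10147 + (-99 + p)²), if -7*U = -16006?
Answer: 1968973709/7 ≈ 2.8128e+8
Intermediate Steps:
p = 5 (p = 0 + 5 = 5)
U = 16006/7 (U = -⅐*(-16006) = 16006/7 ≈ 2286.6)
(U + 12531)*(10147 + (-99 + p)²) = (16006/7 + 12531)*(10147 + (-99 + 5)²) = 103723*(10147 + (-94)²)/7 = 103723*(10147 + 8836)/7 = (103723/7)*18983 = 1968973709/7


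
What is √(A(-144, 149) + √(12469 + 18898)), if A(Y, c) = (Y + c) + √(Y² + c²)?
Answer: √(5 + √31367 + √42937) ≈ 19.731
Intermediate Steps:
A(Y, c) = Y + c + √(Y² + c²)
√(A(-144, 149) + √(12469 + 18898)) = √((-144 + 149 + √((-144)² + 149²)) + √(12469 + 18898)) = √((-144 + 149 + √(20736 + 22201)) + √31367) = √((-144 + 149 + √42937) + √31367) = √((5 + √42937) + √31367) = √(5 + √31367 + √42937)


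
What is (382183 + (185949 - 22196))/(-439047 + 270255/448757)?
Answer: -61248150388/49256286081 ≈ -1.2435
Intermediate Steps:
(382183 + (185949 - 22196))/(-439047 + 270255/448757) = (382183 + 163753)/(-439047 + 270255*(1/448757)) = 545936/(-439047 + 270255/448757) = 545936/(-197025144324/448757) = 545936*(-448757/197025144324) = -61248150388/49256286081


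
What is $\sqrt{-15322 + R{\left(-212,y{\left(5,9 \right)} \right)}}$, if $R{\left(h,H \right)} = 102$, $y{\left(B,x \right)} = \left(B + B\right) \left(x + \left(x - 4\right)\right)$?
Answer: $2 i \sqrt{3805} \approx 123.37 i$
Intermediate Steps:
$y{\left(B,x \right)} = 2 B \left(-4 + 2 x\right)$ ($y{\left(B,x \right)} = 2 B \left(x + \left(-4 + x\right)\right) = 2 B \left(-4 + 2 x\right)$)
$\sqrt{-15322 + R{\left(-212,y{\left(5,9 \right)} \right)}} = \sqrt{-15322 + 102} = \sqrt{-15220} = 2 i \sqrt{3805}$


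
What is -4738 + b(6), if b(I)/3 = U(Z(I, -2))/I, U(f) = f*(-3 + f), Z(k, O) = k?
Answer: -4729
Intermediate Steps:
b(I) = -9 + 3*I (b(I) = 3*((I*(-3 + I))/I) = 3*(-3 + I) = -9 + 3*I)
-4738 + b(6) = -4738 + (-9 + 3*6) = -4738 + (-9 + 18) = -4738 + 9 = -4729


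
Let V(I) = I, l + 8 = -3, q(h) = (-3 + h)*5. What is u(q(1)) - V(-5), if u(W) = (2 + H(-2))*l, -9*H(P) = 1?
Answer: -142/9 ≈ -15.778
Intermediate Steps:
q(h) = -15 + 5*h
H(P) = -⅑ (H(P) = -⅑*1 = -⅑)
l = -11 (l = -8 - 3 = -11)
u(W) = -187/9 (u(W) = (2 - ⅑)*(-11) = (17/9)*(-11) = -187/9)
u(q(1)) - V(-5) = -187/9 - 1*(-5) = -187/9 + 5 = -142/9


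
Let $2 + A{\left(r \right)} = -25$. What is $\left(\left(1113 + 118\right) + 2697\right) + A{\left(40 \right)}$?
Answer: $3901$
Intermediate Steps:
$A{\left(r \right)} = -27$ ($A{\left(r \right)} = -2 - 25 = -27$)
$\left(\left(1113 + 118\right) + 2697\right) + A{\left(40 \right)} = \left(\left(1113 + 118\right) + 2697\right) - 27 = \left(1231 + 2697\right) - 27 = 3928 - 27 = 3901$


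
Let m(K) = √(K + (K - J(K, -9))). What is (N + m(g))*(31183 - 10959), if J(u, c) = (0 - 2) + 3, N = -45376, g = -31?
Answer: -917684224 + 60672*I*√7 ≈ -9.1768e+8 + 1.6052e+5*I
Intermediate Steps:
J(u, c) = 1 (J(u, c) = -2 + 3 = 1)
m(K) = √(-1 + 2*K) (m(K) = √(K + (K - 1*1)) = √(K + (K - 1)) = √(K + (-1 + K)) = √(-1 + 2*K))
(N + m(g))*(31183 - 10959) = (-45376 + √(-1 + 2*(-31)))*(31183 - 10959) = (-45376 + √(-1 - 62))*20224 = (-45376 + √(-63))*20224 = (-45376 + 3*I*√7)*20224 = -917684224 + 60672*I*√7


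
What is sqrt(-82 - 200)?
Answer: I*sqrt(282) ≈ 16.793*I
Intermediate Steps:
sqrt(-82 - 200) = sqrt(-282) = I*sqrt(282)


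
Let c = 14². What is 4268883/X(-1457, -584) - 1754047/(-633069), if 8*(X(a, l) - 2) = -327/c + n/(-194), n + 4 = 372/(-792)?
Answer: 847769045538737359/356341245651 ≈ 2.3791e+6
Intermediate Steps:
n = -295/66 (n = -4 + 372/(-792) = -4 + 372*(-1/792) = -4 - 31/66 = -295/66 ≈ -4.4697)
c = 196
X(a, l) = 562879/313698 (X(a, l) = 2 + (-327/196 - 295/66/(-194))/8 = 2 + (-327*1/196 - 295/66*(-1/194))/8 = 2 + (-327/196 + 295/12804)/8 = 2 + (⅛)*(-258068/156849) = 2 - 64517/313698 = 562879/313698)
4268883/X(-1457, -584) - 1754047/(-633069) = 4268883/(562879/313698) - 1754047/(-633069) = 4268883*(313698/562879) - 1754047*(-1/633069) = 1339140059334/562879 + 1754047/633069 = 847769045538737359/356341245651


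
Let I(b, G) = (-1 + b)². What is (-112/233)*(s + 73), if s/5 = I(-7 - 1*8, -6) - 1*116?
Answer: -86576/233 ≈ -371.57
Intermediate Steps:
s = 700 (s = 5*((-1 + (-7 - 1*8))² - 1*116) = 5*((-1 + (-7 - 8))² - 116) = 5*((-1 - 15)² - 116) = 5*((-16)² - 116) = 5*(256 - 116) = 5*140 = 700)
(-112/233)*(s + 73) = (-112/233)*(700 + 73) = -112*1/233*773 = -112/233*773 = -86576/233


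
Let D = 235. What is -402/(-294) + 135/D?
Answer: 4472/2303 ≈ 1.9418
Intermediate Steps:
-402/(-294) + 135/D = -402/(-294) + 135/235 = -402*(-1/294) + 135*(1/235) = 67/49 + 27/47 = 4472/2303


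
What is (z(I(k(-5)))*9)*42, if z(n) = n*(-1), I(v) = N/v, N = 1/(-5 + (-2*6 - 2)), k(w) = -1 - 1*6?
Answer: -54/19 ≈ -2.8421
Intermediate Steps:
k(w) = -7 (k(w) = -1 - 6 = -7)
N = -1/19 (N = 1/(-5 + (-12 - 2)) = 1/(-5 - 14) = 1/(-19) = -1/19 ≈ -0.052632)
I(v) = -1/(19*v)
z(n) = -n
(z(I(k(-5)))*9)*42 = (-(-1)/(19*(-7))*9)*42 = (-(-1)*(-1)/(19*7)*9)*42 = (-1*1/133*9)*42 = -1/133*9*42 = -9/133*42 = -54/19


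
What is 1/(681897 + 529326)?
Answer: 1/1211223 ≈ 8.2561e-7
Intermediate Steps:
1/(681897 + 529326) = 1/1211223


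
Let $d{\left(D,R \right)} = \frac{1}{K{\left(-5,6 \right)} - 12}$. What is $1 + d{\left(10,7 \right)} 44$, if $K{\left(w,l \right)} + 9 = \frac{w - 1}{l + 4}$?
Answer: $- \frac{28}{27} \approx -1.037$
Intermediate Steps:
$K{\left(w,l \right)} = -9 + \frac{-1 + w}{4 + l}$ ($K{\left(w,l \right)} = -9 + \frac{w - 1}{l + 4} = -9 + \frac{-1 + w}{4 + l}$)
$d{\left(D,R \right)} = - \frac{5}{108}$ ($d{\left(D,R \right)} = \frac{1}{\frac{-37 - 5 - 54}{4 + 6} - 12} = \frac{1}{\frac{-37 - 5 - 54}{10} - 12} = \frac{1}{\frac{1}{10} \left(-96\right) - 12} = \frac{1}{- \frac{48}{5} - 12} = \frac{1}{- \frac{108}{5}} = - \frac{5}{108}$)
$1 + d{\left(10,7 \right)} 44 = 1 - \frac{55}{27} = - \frac{28}{27}$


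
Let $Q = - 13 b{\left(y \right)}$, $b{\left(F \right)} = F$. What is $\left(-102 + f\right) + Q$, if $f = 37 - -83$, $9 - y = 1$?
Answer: $-86$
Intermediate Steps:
$y = 8$ ($y = 9 - 1 = 8$)
$f = 120$ ($f = 37 + 83 = 120$)
$Q = -104$ ($Q = \left(-13\right) 8 = -104$)
$\left(-102 + f\right) + Q = \left(-102 + 120\right) - 104 = 18 - 104 = -86$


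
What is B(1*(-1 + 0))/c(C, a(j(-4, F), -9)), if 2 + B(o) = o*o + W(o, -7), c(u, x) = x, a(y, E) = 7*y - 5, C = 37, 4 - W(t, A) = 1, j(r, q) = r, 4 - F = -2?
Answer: -2/33 ≈ -0.060606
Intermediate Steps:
F = 6 (F = 4 - 1*(-2) = 4 + 2 = 6)
W(t, A) = 3 (W(t, A) = 4 - 1*1 = 4 - 1 = 3)
a(y, E) = -5 + 7*y
B(o) = 1 + o² (B(o) = -2 + (o*o + 3) = -2 + (o² + 3) = -2 + (3 + o²) = 1 + o²)
B(1*(-1 + 0))/c(C, a(j(-4, F), -9)) = (1 + (1*(-1 + 0))²)/(-5 + 7*(-4)) = (1 + (1*(-1))²)/(-5 - 28) = (1 + (-1)²)/(-33) = (1 + 1)*(-1/33) = 2*(-1/33) = -2/33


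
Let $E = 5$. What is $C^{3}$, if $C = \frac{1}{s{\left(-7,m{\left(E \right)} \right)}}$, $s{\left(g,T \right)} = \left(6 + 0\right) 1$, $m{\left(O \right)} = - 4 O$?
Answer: $\frac{1}{216} \approx 0.0046296$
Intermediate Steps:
$s{\left(g,T \right)} = 6$ ($s{\left(g,T \right)} = 6 \cdot 1 = 6$)
$C = \frac{1}{6} \approx 0.16667$
$C^{3} = \left(\frac{1}{6}\right)^{3} = \frac{1}{216}$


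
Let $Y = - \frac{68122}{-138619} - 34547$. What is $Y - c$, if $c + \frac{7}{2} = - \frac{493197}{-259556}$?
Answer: $- \frac{1242904852761745}{35979393164} \approx -34545.0$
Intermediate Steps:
$c = - \frac{415249}{259556}$ ($c = - \frac{7}{2} - \frac{493197}{-259556} = - \frac{7}{2} - - \frac{493197}{259556} = - \frac{7}{2} + \frac{493197}{259556} = - \frac{415249}{259556} \approx -1.5998$)
$Y = - \frac{4788802471}{138619}$ ($Y = \left(-68122\right) \left(- \frac{1}{138619}\right) - 34547 = \frac{68122}{138619} - 34547 = - \frac{4788802471}{138619} \approx -34547.0$)
$Y - c = - \frac{4788802471}{138619} - - \frac{415249}{259556} = - \frac{4788802471}{138619} + \frac{415249}{259556} = - \frac{1242904852761745}{35979393164}$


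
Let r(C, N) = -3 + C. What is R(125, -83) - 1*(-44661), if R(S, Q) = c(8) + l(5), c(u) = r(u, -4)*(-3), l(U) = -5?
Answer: 44641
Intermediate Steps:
c(u) = 9 - 3*u (c(u) = (-3 + u)*(-3) = 9 - 3*u)
R(S, Q) = -20 (R(S, Q) = (9 - 3*8) - 5 = (9 - 24) - 5 = -15 - 5 = -20)
R(125, -83) - 1*(-44661) = -20 - 1*(-44661) = -20 + 44661 = 44641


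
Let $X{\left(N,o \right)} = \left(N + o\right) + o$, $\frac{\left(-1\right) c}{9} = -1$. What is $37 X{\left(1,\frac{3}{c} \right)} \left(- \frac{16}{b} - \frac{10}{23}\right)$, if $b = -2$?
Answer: $\frac{10730}{23} \approx 466.52$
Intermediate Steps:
$c = 9$ ($c = \left(-9\right) \left(-1\right) = 9$)
$X{\left(N,o \right)} = N + 2 o$
$37 X{\left(1,\frac{3}{c} \right)} \left(- \frac{16}{b} - \frac{10}{23}\right) = 37 \left(1 + 2 \cdot \frac{3}{9}\right) \left(- \frac{16}{-2} - \frac{10}{23}\right) = 37 \left(1 + 2 \cdot 3 \cdot \frac{1}{9}\right) \left(\left(-16\right) \left(- \frac{1}{2}\right) - \frac{10}{23}\right) = 37 \left(1 + 2 \cdot \frac{1}{3}\right) \left(8 - \frac{10}{23}\right) = 37 \left(1 + \frac{2}{3}\right) \frac{174}{23} = 37 \cdot \frac{5}{3} \cdot \frac{174}{23} = \frac{185}{3} \cdot \frac{174}{23} = \frac{10730}{23}$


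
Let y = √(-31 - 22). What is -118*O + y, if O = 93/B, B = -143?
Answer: 10974/143 + I*√53 ≈ 76.741 + 7.2801*I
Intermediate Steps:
y = I*√53 (y = √(-53) = I*√53 ≈ 7.2801*I)
O = -93/143 (O = 93/(-143) = 93*(-1/143) = -93/143 ≈ -0.65035)
-118*O + y = -118*(-93/143) + I*√53 = 10974/143 + I*√53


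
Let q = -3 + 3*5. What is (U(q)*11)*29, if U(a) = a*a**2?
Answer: 551232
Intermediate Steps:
q = 12 (q = -3 + 15 = 12)
U(a) = a**3
(U(q)*11)*29 = (12**3*11)*29 = (1728*11)*29 = 19008*29 = 551232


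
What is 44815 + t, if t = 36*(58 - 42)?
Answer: 45391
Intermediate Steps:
t = 576 (t = 36*16 = 576)
44815 + t = 44815 + 576 = 45391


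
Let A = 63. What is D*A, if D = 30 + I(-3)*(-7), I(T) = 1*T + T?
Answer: 4536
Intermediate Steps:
I(T) = 2*T (I(T) = T + T = 2*T)
D = 72 (D = 30 + (2*(-3))*(-7) = 30 - 6*(-7) = 30 + 42 = 72)
D*A = 72*63 = 4536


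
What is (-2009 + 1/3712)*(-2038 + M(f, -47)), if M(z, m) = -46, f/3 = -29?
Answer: 3885309047/928 ≈ 4.1868e+6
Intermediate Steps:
f = -87 (f = 3*(-29) = -87)
(-2009 + 1/3712)*(-2038 + M(f, -47)) = (-2009 + 1/3712)*(-2038 - 46) = (-2009 + 1/3712)*(-2084) = -7457407/3712*(-2084) = 3885309047/928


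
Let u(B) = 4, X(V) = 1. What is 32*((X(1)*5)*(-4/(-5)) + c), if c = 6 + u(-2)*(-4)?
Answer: -192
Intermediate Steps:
c = -10 (c = 6 + 4*(-4) = 6 - 16 = -10)
32*((X(1)*5)*(-4/(-5)) + c) = 32*((1*5)*(-4/(-5)) - 10) = 32*(5*(-4*(-⅕)) - 10) = 32*(5*(⅘) - 10) = 32*(4 - 10) = 32*(-6) = -192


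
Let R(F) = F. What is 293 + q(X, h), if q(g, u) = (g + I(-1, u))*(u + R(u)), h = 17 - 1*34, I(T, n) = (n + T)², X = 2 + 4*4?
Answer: -11335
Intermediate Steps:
X = 18 (X = 2 + 16 = 18)
I(T, n) = (T + n)²
h = -17 (h = 17 - 34 = -17)
q(g, u) = 2*u*(g + (-1 + u)²) (q(g, u) = (g + (-1 + u)²)*(u + u) = (g + (-1 + u)²)*(2*u) = 2*u*(g + (-1 + u)²))
293 + q(X, h) = 293 + 2*(-17)*(18 + (-1 - 17)²) = 293 + 2*(-17)*(18 + (-18)²) = 293 + 2*(-17)*(18 + 324) = 293 + 2*(-17)*342 = 293 - 11628 = -11335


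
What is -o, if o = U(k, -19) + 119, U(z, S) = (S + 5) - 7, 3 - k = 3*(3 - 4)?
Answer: -98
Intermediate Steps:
k = 6 (k = 3 - 3*(3 - 4) = 3 - 3*(-1) = 3 - 1*(-3) = 3 + 3 = 6)
U(z, S) = -2 + S (U(z, S) = (5 + S) - 7 = -2 + S)
o = 98 (o = (-2 - 19) + 119 = -21 + 119 = 98)
-o = -1*98 = -98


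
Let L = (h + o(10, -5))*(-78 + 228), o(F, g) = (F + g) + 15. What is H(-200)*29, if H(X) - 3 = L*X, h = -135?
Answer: 100050087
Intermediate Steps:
o(F, g) = 15 + F + g
L = -17250 (L = (-135 + (15 + 10 - 5))*(-78 + 228) = (-135 + 20)*150 = -115*150 = -17250)
H(X) = 3 - 17250*X
H(-200)*29 = (3 - 17250*(-200))*29 = (3 + 3450000)*29 = 3450003*29 = 100050087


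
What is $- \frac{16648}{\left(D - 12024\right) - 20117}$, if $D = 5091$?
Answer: $\frac{8324}{13525} \approx 0.61545$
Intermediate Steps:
$- \frac{16648}{\left(D - 12024\right) - 20117} = - \frac{16648}{\left(5091 - 12024\right) - 20117} = - \frac{16648}{-6933 - 20117} = - \frac{16648}{-27050} = \left(-16648\right) \left(- \frac{1}{27050}\right) = \frac{8324}{13525}$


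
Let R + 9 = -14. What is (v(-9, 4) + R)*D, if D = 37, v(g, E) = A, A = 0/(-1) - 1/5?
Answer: -4292/5 ≈ -858.40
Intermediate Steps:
R = -23 (R = -9 - 14 = -23)
A = -⅕ (A = 0*(-1) - 1*⅕ = 0 - ⅕ = -⅕ ≈ -0.20000)
v(g, E) = -⅕
(v(-9, 4) + R)*D = (-⅕ - 23)*37 = -116/5*37 = -4292/5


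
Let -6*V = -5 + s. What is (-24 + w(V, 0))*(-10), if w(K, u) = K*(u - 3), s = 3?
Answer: 250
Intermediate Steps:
V = 1/3 (V = -(-5 + 3)/6 = -1/6*(-2) = 1/3 ≈ 0.33333)
w(K, u) = K*(-3 + u)
(-24 + w(V, 0))*(-10) = (-24 + (-3 + 0)/3)*(-10) = (-24 + (1/3)*(-3))*(-10) = (-24 - 1)*(-10) = -25*(-10) = 250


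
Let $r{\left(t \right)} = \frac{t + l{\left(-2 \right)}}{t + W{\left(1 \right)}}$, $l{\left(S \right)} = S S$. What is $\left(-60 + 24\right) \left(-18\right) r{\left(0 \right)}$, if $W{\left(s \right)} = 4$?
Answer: $648$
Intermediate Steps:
$l{\left(S \right)} = S^{2}$
$r{\left(t \right)} = 1$ ($r{\left(t \right)} = \frac{t + \left(-2\right)^{2}}{t + 4} = \frac{t + 4}{4 + t} = \frac{4 + t}{4 + t} = 1$)
$\left(-60 + 24\right) \left(-18\right) r{\left(0 \right)} = \left(-60 + 24\right) \left(-18\right) 1 = \left(-36\right) \left(-18\right) 1 = 648 \cdot 1 = 648$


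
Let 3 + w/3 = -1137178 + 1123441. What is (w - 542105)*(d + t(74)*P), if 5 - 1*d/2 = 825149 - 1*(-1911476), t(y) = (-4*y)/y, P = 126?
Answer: 3192971718800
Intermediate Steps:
t(y) = -4
w = -41220 (w = -9 + 3*(-1137178 + 1123441) = -9 + 3*(-13737) = -9 - 41211 = -41220)
d = -5473240 (d = 10 - 2*(825149 - 1*(-1911476)) = 10 - 2*(825149 + 1911476) = 10 - 2*2736625 = 10 - 5473250 = -5473240)
(w - 542105)*(d + t(74)*P) = (-41220 - 542105)*(-5473240 - 4*126) = -583325*(-5473240 - 504) = -583325*(-5473744) = 3192971718800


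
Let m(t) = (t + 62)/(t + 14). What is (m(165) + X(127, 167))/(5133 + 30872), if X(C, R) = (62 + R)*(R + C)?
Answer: 12051581/6444895 ≈ 1.8699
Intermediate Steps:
m(t) = (62 + t)/(14 + t)
X(C, R) = (62 + R)*(C + R)
(m(165) + X(127, 167))/(5133 + 30872) = ((62 + 165)/(14 + 165) + (167² + 62*127 + 62*167 + 127*167))/(5133 + 30872) = (227/179 + (27889 + 7874 + 10354 + 21209))/36005 = ((1/179)*227 + 67326)*(1/36005) = (227/179 + 67326)*(1/36005) = (12051581/179)*(1/36005) = 12051581/6444895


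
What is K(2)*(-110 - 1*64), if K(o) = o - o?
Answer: 0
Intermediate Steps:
K(o) = 0
K(2)*(-110 - 1*64) = 0*(-110 - 1*64) = 0*(-110 - 64) = 0*(-174) = 0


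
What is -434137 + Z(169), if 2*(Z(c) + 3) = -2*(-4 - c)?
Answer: -433967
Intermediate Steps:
Z(c) = 1 + c (Z(c) = -3 + (-2*(-4 - c))/2 = -3 + (8 + 2*c)/2 = -3 + (4 + c) = 1 + c)
-434137 + Z(169) = -434137 + (1 + 169) = -434137 + 170 = -433967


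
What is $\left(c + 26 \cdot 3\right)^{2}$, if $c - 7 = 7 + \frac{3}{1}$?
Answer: $9025$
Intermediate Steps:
$c = 17$ ($c = 7 + \left(7 + \frac{3}{1}\right) = 7 + \left(7 + 3 \cdot 1\right) = 7 + \left(7 + 3\right) = 7 + 10 = 17$)
$\left(c + 26 \cdot 3\right)^{2} = \left(17 + 26 \cdot 3\right)^{2} = \left(17 + 78\right)^{2} = 95^{2} = 9025$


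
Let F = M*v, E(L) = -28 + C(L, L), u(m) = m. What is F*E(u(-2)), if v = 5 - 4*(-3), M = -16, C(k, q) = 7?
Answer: 5712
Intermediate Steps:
E(L) = -21 (E(L) = -28 + 7 = -21)
v = 17 (v = 5 + 12 = 17)
F = -272 (F = -16*17 = -272)
F*E(u(-2)) = -272*(-21) = 5712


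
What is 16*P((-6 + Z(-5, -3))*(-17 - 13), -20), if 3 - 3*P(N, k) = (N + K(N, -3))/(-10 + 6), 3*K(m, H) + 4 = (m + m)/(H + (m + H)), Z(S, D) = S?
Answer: 110596/243 ≈ 455.13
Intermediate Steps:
K(m, H) = -4/3 + 2*m/(3*(m + 2*H)) (K(m, H) = -4/3 + ((m + m)/(H + (m + H)))/3 = -4/3 + ((2*m)/(H + (H + m)))/3 = -4/3 + ((2*m)/(m + 2*H))/3 = -4/3 + (2*m/(m + 2*H))/3 = -4/3 + 2*m/(3*(m + 2*H)))
P(N, k) = 1 + N/12 + (12 - N)/(18*(-6 + N)) (P(N, k) = 1 - (N + 2*(-N - 4*(-3))/(3*(N + 2*(-3))))/(3*(-10 + 6)) = 1 - (N + 2*(-N + 12)/(3*(N - 6)))/(3*(-4)) = 1 - (N + 2*(12 - N)/(3*(-6 + N)))*(-1)/(3*4) = 1 - (-N/4 - (12 - N)/(6*(-6 + N)))/3 = 1 + (N/12 + (12 - N)/(18*(-6 + N))) = 1 + N/12 + (12 - N)/(18*(-6 + N)))
16*P((-6 + Z(-5, -3))*(-17 - 13), -20) = 16*((-192 + 3*((-6 - 5)*(-17 - 13))² + 16*((-6 - 5)*(-17 - 13)))/(36*(-6 + (-6 - 5)*(-17 - 13)))) = 16*((-192 + 3*(-11*(-30))² + 16*(-11*(-30)))/(36*(-6 - 11*(-30)))) = 16*((-192 + 3*330² + 16*330)/(36*(-6 + 330))) = 16*((1/36)*(-192 + 3*108900 + 5280)/324) = 16*((1/36)*(1/324)*(-192 + 326700 + 5280)) = 16*((1/36)*(1/324)*331788) = 16*(27649/972) = 110596/243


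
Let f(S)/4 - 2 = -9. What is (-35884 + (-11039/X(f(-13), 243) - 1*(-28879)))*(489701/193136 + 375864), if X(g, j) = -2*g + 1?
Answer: -391931546347795/144852 ≈ -2.7057e+9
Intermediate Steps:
f(S) = -28 (f(S) = 8 + 4*(-9) = 8 - 36 = -28)
X(g, j) = 1 - 2*g
(-35884 + (-11039/X(f(-13), 243) - 1*(-28879)))*(489701/193136 + 375864) = (-35884 + (-11039/(1 - 2*(-28)) - 1*(-28879)))*(489701/193136 + 375864) = (-35884 + (-11039/(1 + 56) + 28879))*(489701*(1/193136) + 375864) = (-35884 + (-11039/57 + 28879))*(489701/193136 + 375864) = (-35884 + (-11039*1/57 + 28879))*(72593359205/193136) = (-35884 + (-581/3 + 28879))*(72593359205/193136) = (-35884 + 86056/3)*(72593359205/193136) = -21596/3*72593359205/193136 = -391931546347795/144852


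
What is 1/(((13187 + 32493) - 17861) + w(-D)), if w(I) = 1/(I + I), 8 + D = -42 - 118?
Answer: 336/9347185 ≈ 3.5947e-5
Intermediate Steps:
D = -168 (D = -8 + (-42 - 118) = -8 - 160 = -168)
w(I) = 1/(2*I)
1/(((13187 + 32493) - 17861) + w(-D)) = 1/(((13187 + 32493) - 17861) + 1/(2*((-1*(-168))))) = 1/((45680 - 17861) + (1/2)/168) = 1/(27819 + (1/2)*(1/168)) = 1/(27819 + 1/336) = 1/(9347185/336) = 336/9347185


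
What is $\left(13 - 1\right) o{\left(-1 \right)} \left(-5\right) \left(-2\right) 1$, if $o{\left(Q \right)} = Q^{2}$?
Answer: $120$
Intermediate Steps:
$\left(13 - 1\right) o{\left(-1 \right)} \left(-5\right) \left(-2\right) 1 = \left(13 - 1\right) \left(-1\right)^{2} \left(-5\right) \left(-2\right) 1 = \left(13 - 1\right) 1 \cdot 10 \cdot 1 = 12 \cdot 1 \cdot 10 = 12 \cdot 10 = 120$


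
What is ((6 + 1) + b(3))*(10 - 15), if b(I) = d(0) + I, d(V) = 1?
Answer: -55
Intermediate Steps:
b(I) = 1 + I
((6 + 1) + b(3))*(10 - 15) = ((6 + 1) + (1 + 3))*(10 - 15) = (7 + 4)*(-5) = 11*(-5) = -55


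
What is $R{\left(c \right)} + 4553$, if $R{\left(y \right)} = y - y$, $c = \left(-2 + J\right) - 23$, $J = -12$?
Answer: $4553$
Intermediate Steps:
$c = -37$ ($c = \left(-2 - 12\right) - 23 = -14 - 23 = -37$)
$R{\left(y \right)} = 0$
$R{\left(c \right)} + 4553 = 0 + 4553 = 4553$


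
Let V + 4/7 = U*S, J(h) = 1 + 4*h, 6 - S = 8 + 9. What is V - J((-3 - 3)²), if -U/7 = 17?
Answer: 8144/7 ≈ 1163.4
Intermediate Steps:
U = -119 (U = -7*17 = -119)
S = -11 (S = 6 - (8 + 9) = 6 - 1*17 = 6 - 17 = -11)
V = 9159/7 (V = -4/7 - 119*(-11) = -4/7 + 1309 = 9159/7 ≈ 1308.4)
V - J((-3 - 3)²) = 9159/7 - (1 + 4*(-3 - 3)²) = 9159/7 - (1 + 4*(-6)²) = 9159/7 - (1 + 4*36) = 9159/7 - (1 + 144) = 9159/7 - 1*145 = 9159/7 - 145 = 8144/7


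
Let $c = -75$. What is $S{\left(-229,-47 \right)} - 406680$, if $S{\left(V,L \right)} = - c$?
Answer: $-406605$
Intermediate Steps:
$S{\left(V,L \right)} = 75$ ($S{\left(V,L \right)} = \left(-1\right) \left(-75\right) = 75$)
$S{\left(-229,-47 \right)} - 406680 = 75 - 406680 = -406605$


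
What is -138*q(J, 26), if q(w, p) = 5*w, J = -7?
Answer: 4830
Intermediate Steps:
-138*q(J, 26) = -690*(-7) = -138*(-35) = 4830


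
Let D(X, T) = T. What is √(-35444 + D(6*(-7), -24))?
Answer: 2*I*√8867 ≈ 188.33*I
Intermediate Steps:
√(-35444 + D(6*(-7), -24)) = √(-35444 - 24) = √(-35468) = 2*I*√8867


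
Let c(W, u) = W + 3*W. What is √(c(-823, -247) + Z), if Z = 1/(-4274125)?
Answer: I*√2405549269988465/854825 ≈ 57.376*I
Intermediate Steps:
c(W, u) = 4*W
Z = -1/4274125 ≈ -2.3397e-7
√(c(-823, -247) + Z) = √(4*(-823) - 1/4274125) = √(-3292 - 1/4274125) = √(-14070419501/4274125) = I*√2405549269988465/854825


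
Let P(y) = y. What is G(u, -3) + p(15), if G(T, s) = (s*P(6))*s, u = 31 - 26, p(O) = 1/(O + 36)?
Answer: 2755/51 ≈ 54.020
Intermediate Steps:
p(O) = 1/(36 + O)
u = 5
G(T, s) = 6*s**2 (G(T, s) = (s*6)*s = (6*s)*s = 6*s**2)
G(u, -3) + p(15) = 6*(-3)**2 + 1/(36 + 15) = 6*9 + 1/51 = 54 + 1/51 = 2755/51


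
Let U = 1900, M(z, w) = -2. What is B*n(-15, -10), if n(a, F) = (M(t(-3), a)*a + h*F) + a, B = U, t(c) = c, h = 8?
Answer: -123500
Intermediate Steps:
B = 1900
n(a, F) = -a + 8*F (n(a, F) = (-2*a + 8*F) + a = -a + 8*F)
B*n(-15, -10) = 1900*(-1*(-15) + 8*(-10)) = 1900*(15 - 80) = 1900*(-65) = -123500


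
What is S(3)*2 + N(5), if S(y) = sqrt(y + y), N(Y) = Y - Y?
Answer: 2*sqrt(6) ≈ 4.8990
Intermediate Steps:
N(Y) = 0
S(y) = sqrt(2)*sqrt(y) (S(y) = sqrt(2*y) = sqrt(2)*sqrt(y))
S(3)*2 + N(5) = (sqrt(2)*sqrt(3))*2 + 0 = sqrt(6)*2 + 0 = 2*sqrt(6) + 0 = 2*sqrt(6)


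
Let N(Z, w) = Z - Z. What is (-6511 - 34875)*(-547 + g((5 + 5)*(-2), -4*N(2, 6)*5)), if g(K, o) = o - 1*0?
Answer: 22638142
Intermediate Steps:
N(Z, w) = 0
g(K, o) = o (g(K, o) = o + 0 = o)
(-6511 - 34875)*(-547 + g((5 + 5)*(-2), -4*N(2, 6)*5)) = (-6511 - 34875)*(-547 - 4*0*5) = -41386*(-547 + 0*5) = -41386*(-547 + 0) = -41386*(-547) = 22638142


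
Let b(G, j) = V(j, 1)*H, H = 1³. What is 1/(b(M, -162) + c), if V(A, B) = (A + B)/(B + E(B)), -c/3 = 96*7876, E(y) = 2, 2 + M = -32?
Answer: -3/6805025 ≈ -4.4085e-7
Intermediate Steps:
M = -34 (M = -2 - 32 = -34)
c = -2268288 (c = -288*7876 = -3*756096 = -2268288)
V(A, B) = (A + B)/(2 + B) (V(A, B) = (A + B)/(B + 2) = (A + B)/(2 + B))
H = 1
b(G, j) = ⅓ + j/3 (b(G, j) = ((j + 1)/(2 + 1))*1 = ((1 + j)/3)*1 = (⅓ + j/3)*1 = ⅓ + j/3)
1/(b(M, -162) + c) = 1/((⅓ + (⅓)*(-162)) - 2268288) = 1/((⅓ - 54) - 2268288) = 1/(-161/3 - 2268288) = 1/(-6805025/3) = -3/6805025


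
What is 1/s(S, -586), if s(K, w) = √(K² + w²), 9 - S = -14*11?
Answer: √369965/369965 ≈ 0.0016441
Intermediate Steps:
S = 163 (S = 9 - (-14)*11 = 9 - 1*(-154) = 9 + 154 = 163)
1/s(S, -586) = 1/(√(163² + (-586)²)) = 1/(√(26569 + 343396)) = 1/(√369965) = √369965/369965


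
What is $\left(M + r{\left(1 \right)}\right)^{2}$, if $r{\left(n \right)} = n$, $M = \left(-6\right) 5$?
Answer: $841$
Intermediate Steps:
$M = -30$
$\left(M + r{\left(1 \right)}\right)^{2} = \left(-30 + 1\right)^{2} = \left(-29\right)^{2} = 841$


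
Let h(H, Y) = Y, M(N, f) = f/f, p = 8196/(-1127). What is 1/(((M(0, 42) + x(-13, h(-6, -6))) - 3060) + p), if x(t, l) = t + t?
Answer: -1127/3484991 ≈ -0.00032339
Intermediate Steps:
p = -8196/1127 (p = 8196*(-1/1127) = -8196/1127 ≈ -7.2724)
M(N, f) = 1
x(t, l) = 2*t
1/(((M(0, 42) + x(-13, h(-6, -6))) - 3060) + p) = 1/(((1 + 2*(-13)) - 3060) - 8196/1127) = 1/(((1 - 26) - 3060) - 8196/1127) = 1/((-25 - 3060) - 8196/1127) = 1/(-3085 - 8196/1127) = 1/(-3484991/1127) = -1127/3484991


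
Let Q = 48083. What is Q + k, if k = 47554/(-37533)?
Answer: 1804651685/37533 ≈ 48082.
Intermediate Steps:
k = -47554/37533 (k = 47554*(-1/37533) = -47554/37533 ≈ -1.2670)
Q + k = 48083 - 47554/37533 = 1804651685/37533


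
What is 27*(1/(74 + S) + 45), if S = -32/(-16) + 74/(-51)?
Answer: 4620807/3802 ≈ 1215.4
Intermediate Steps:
S = 28/51 (S = -32*(-1/16) + 74*(-1/51) = 2 - 74/51 = 28/51 ≈ 0.54902)
27*(1/(74 + S) + 45) = 27*(1/(74 + 28/51) + 45) = 27*(1/(3802/51) + 45) = 27*(51/3802 + 45) = 27*(171141/3802) = 4620807/3802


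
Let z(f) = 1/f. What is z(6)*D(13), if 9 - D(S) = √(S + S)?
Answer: 3/2 - √26/6 ≈ 0.65016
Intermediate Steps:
D(S) = 9 - √2*√S (D(S) = 9 - √(S + S) = 9 - √(2*S) = 9 - √2*√S)
z(6)*D(13) = (9 - √2*√13)/6 = (9 - √26)/6 = 3/2 - √26/6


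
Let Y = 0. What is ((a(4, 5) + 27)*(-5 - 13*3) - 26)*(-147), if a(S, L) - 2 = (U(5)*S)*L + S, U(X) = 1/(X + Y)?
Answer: 243138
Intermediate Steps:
U(X) = 1/X (U(X) = 1/(X + 0) = 1/X)
a(S, L) = 2 + S + L*S/5 (a(S, L) = 2 + ((S/5)*L + S) = 2 + (L*S/5 + S) = 2 + (S + L*S/5) = 2 + S + L*S/5)
((a(4, 5) + 27)*(-5 - 13*3) - 26)*(-147) = (((2 + 4 + (⅕)*5*4) + 27)*(-5 - 13*3) - 26)*(-147) = (((2 + 4 + 4) + 27)*(-5 - 39) - 26)*(-147) = ((10 + 27)*(-44) - 26)*(-147) = (37*(-44) - 26)*(-147) = (-1628 - 26)*(-147) = -1654*(-147) = 243138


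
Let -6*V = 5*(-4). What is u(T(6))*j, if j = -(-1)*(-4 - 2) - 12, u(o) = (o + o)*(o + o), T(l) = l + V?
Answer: -6272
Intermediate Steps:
V = 10/3 (V = -5*(-4)/6 = -⅙*(-20) = 10/3 ≈ 3.3333)
T(l) = 10/3 + l (T(l) = l + 10/3 = 10/3 + l)
u(o) = 4*o² (u(o) = (2*o)*(2*o) = 4*o²)
j = -18 (j = -(-1)*(-6) - 12 = -1*6 - 12 = -6 - 12 = -18)
u(T(6))*j = (4*(10/3 + 6)²)*(-18) = (4*(28/3)²)*(-18) = (4*(784/9))*(-18) = (3136/9)*(-18) = -6272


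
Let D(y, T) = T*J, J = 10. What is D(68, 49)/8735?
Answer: 98/1747 ≈ 0.056096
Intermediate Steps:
D(y, T) = 10*T (D(y, T) = T*10 = 10*T)
D(68, 49)/8735 = (10*49)/8735 = 490*(1/8735) = 98/1747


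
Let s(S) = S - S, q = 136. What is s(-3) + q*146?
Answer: 19856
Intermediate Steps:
s(S) = 0
s(-3) + q*146 = 0 + 136*146 = 0 + 19856 = 19856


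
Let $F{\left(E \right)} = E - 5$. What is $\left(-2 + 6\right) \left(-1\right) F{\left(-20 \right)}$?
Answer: $100$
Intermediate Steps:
$F{\left(E \right)} = -5 + E$
$\left(-2 + 6\right) \left(-1\right) F{\left(-20 \right)} = \left(-2 + 6\right) \left(-1\right) \left(-5 - 20\right) = 4 \left(-1\right) \left(-25\right) = \left(-4\right) \left(-25\right) = 100$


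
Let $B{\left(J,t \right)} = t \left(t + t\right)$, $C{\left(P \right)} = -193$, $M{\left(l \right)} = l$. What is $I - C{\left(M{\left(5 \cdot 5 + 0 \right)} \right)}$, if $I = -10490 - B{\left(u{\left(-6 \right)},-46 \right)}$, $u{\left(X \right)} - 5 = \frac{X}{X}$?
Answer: $-14529$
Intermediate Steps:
$u{\left(X \right)} = 6$ ($u{\left(X \right)} = 5 + \frac{X}{X} = 5 + 1 = 6$)
$B{\left(J,t \right)} = 2 t^{2}$ ($B{\left(J,t \right)} = t 2 t = 2 t^{2}$)
$I = -14722$ ($I = -10490 - 2 \left(-46\right)^{2} = -10490 - 2 \cdot 2116 = -10490 - 4232 = -14722$)
$I - C{\left(M{\left(5 \cdot 5 + 0 \right)} \right)} = -14722 - -193 = -14722 + 193 = -14529$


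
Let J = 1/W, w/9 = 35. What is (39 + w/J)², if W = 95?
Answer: 897841296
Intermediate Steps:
w = 315 (w = 9*35 = 315)
J = 1/95 ≈ 0.010526
(39 + w/J)² = (39 + 315/(1/95))² = (39 + 315*95)² = (39 + 29925)² = 29964² = 897841296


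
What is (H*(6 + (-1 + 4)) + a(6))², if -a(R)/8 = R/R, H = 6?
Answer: 2116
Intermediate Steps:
a(R) = -8 (a(R) = -8*R/R = -8*1 = -8)
(H*(6 + (-1 + 4)) + a(6))² = (6*(6 + (-1 + 4)) - 8)² = (6*(6 + 3) - 8)² = (6*9 - 8)² = (54 - 8)² = 46² = 2116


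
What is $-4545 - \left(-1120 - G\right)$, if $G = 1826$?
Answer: $-1599$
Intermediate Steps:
$-4545 - \left(-1120 - G\right) = -4545 - \left(-1120 - 1826\right) = -4545 - -2946 = -4545 + 2946 = -1599$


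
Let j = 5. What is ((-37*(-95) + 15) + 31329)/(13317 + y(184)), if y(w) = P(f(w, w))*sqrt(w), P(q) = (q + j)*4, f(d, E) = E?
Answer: 6727787/1046085 - 5856312*sqrt(46)/8019985 ≈ 1.4788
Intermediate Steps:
P(q) = 20 + 4*q (P(q) = (q + 5)*4 = (5 + q)*4 = 20 + 4*q)
y(w) = sqrt(w)*(20 + 4*w) (y(w) = (20 + 4*w)*sqrt(w) = sqrt(w)*(20 + 4*w))
((-37*(-95) + 15) + 31329)/(13317 + y(184)) = ((-37*(-95) + 15) + 31329)/(13317 + 4*sqrt(184)*(5 + 184)) = ((3515 + 15) + 31329)/(13317 + 4*(2*sqrt(46))*189) = (3530 + 31329)/(13317 + 1512*sqrt(46)) = 34859/(13317 + 1512*sqrt(46))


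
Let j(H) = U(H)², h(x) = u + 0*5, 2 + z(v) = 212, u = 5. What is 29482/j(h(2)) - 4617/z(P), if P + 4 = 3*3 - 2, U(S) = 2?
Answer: 257198/35 ≈ 7348.5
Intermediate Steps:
P = 3 (P = -4 + (3*3 - 2) = -4 + (9 - 2) = -4 + 7 = 3)
z(v) = 210 (z(v) = -2 + 212 = 210)
h(x) = 5 (h(x) = 5 + 0*5 = 5 + 0 = 5)
j(H) = 4 (j(H) = 2² = 4)
29482/j(h(2)) - 4617/z(P) = 29482/4 - 4617/210 = 29482*(¼) - 4617*1/210 = 14741/2 - 1539/70 = 257198/35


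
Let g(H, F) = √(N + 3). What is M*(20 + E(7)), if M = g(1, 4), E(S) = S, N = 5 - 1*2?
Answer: 27*√6 ≈ 66.136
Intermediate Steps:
N = 3 (N = 5 - 2 = 3)
g(H, F) = √6 (g(H, F) = √(3 + 3) = √6)
M = √6 ≈ 2.4495
M*(20 + E(7)) = √6*(20 + 7) = √6*27 = 27*√6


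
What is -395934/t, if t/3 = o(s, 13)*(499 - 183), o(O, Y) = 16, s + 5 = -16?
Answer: -65989/2528 ≈ -26.103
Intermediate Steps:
s = -21 (s = -5 - 16 = -21)
t = 15168 (t = 3*(16*(499 - 183)) = 3*(16*316) = 3*5056 = 15168)
-395934/t = -395934/15168 = -395934*1/15168 = -65989/2528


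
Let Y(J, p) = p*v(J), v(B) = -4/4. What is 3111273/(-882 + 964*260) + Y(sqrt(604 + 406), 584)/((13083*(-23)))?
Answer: 936355905829/75154430022 ≈ 12.459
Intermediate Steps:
v(B) = -1 (v(B) = -4*1/4 = -1)
Y(J, p) = -p (Y(J, p) = p*(-1) = -p)
3111273/(-882 + 964*260) + Y(sqrt(604 + 406), 584)/((13083*(-23))) = 3111273/(-882 + 964*260) + (-1*584)/((13083*(-23))) = 3111273/(-882 + 250640) - 584/(-300909) = 3111273/249758 - 584*(-1/300909) = 3111273*(1/249758) + 584/300909 = 3111273/249758 + 584/300909 = 936355905829/75154430022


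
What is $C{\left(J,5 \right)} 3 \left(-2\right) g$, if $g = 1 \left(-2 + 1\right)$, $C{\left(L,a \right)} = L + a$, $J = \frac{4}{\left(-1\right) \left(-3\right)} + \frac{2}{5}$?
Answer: $\frac{202}{5} \approx 40.4$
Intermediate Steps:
$J = \frac{26}{15}$ ($J = \frac{4}{3} + 2 \cdot \frac{1}{5} = 4 \cdot \frac{1}{3} + \frac{2}{5} = \frac{4}{3} + \frac{2}{5} = \frac{26}{15} \approx 1.7333$)
$g = -1$ ($g = 1 \left(-1\right) = -1$)
$C{\left(J,5 \right)} 3 \left(-2\right) g = \left(\frac{26}{15} + 5\right) 3 \left(-2\right) \left(-1\right) = \frac{101}{15} \left(-6\right) \left(-1\right) = \left(- \frac{202}{5}\right) \left(-1\right) = \frac{202}{5}$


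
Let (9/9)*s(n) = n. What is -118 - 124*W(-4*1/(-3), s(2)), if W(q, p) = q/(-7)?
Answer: -1982/21 ≈ -94.381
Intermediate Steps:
s(n) = n
W(q, p) = -q/7 (W(q, p) = q*(-1/7) = -q/7)
-118 - 124*W(-4*1/(-3), s(2)) = -118 - (-124)*-4*1/(-3)/7 = -118 - (-124)*(-4*(-1/3))/7 = -118 - (-124)*4/(7*3) = -118 - 124*(-4/21) = -118 + 496/21 = -1982/21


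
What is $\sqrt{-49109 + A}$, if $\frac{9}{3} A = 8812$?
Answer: $\frac{i \sqrt{415545}}{3} \approx 214.88 i$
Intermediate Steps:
$A = \frac{8812}{3}$ ($A = \frac{1}{3} \cdot 8812 = \frac{8812}{3} \approx 2937.3$)
$\sqrt{-49109 + A} = \sqrt{-49109 + \frac{8812}{3}} = \sqrt{- \frac{138515}{3}} = \frac{i \sqrt{415545}}{3}$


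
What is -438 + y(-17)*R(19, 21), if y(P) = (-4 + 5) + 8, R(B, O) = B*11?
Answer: 1443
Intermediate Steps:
R(B, O) = 11*B
y(P) = 9 (y(P) = 1 + 8 = 9)
-438 + y(-17)*R(19, 21) = -438 + 9*(11*19) = -438 + 9*209 = -438 + 1881 = 1443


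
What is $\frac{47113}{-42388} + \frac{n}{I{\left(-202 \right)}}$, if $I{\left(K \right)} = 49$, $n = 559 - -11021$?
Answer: $\frac{488544503}{2077012} \approx 235.22$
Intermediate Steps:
$n = 11580$ ($n = 559 + 11021 = 11580$)
$\frac{47113}{-42388} + \frac{n}{I{\left(-202 \right)}} = \frac{47113}{-42388} + \frac{11580}{49} = 47113 \left(- \frac{1}{42388}\right) + 11580 \cdot \frac{1}{49} = - \frac{47113}{42388} + \frac{11580}{49} = \frac{488544503}{2077012}$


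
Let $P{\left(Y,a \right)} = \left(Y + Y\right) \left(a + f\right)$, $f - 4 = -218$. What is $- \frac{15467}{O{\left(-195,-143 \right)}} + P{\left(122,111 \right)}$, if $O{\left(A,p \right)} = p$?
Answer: $- \frac{3578409}{143} \approx -25024.0$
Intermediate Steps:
$f = -214$ ($f = 4 - 218 = -214$)
$P{\left(Y,a \right)} = 2 Y \left(-214 + a\right)$ ($P{\left(Y,a \right)} = \left(Y + Y\right) \left(a - 214\right) = 2 Y \left(-214 + a\right)$)
$- \frac{15467}{O{\left(-195,-143 \right)}} + P{\left(122,111 \right)} = - \frac{15467}{-143} + 2 \cdot 122 \left(-214 + 111\right) = \left(-15467\right) \left(- \frac{1}{143}\right) + 2 \cdot 122 \left(-103\right) = \frac{15467}{143} - 25132 = - \frac{3578409}{143}$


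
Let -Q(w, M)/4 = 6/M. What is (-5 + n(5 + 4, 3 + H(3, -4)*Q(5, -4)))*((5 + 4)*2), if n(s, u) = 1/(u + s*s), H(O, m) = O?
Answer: -1527/17 ≈ -89.823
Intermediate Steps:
Q(w, M) = -24/M
n(s, u) = 1/(u + s²)
(-5 + n(5 + 4, 3 + H(3, -4)*Q(5, -4)))*((5 + 4)*2) = (-5 + 1/((3 + 3*(-24/(-4))) + (5 + 4)²))*((5 + 4)*2) = (-5 + 1/((3 + 3*(-24*(-¼))) + 9²))*(9*2) = (-5 + 1/((3 + 3*6) + 81))*18 = (-5 + 1/((3 + 18) + 81))*18 = (-5 + 1/(21 + 81))*18 = (-5 + 1/102)*18 = -509/102*18 = -1527/17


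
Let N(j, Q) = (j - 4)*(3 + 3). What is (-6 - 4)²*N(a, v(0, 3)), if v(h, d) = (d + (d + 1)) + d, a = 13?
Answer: 5400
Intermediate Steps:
v(h, d) = 1 + 3*d (v(h, d) = (d + (1 + d)) + d = (1 + 2*d) + d = 1 + 3*d)
N(j, Q) = -24 + 6*j (N(j, Q) = (-4 + j)*6 = -24 + 6*j)
(-6 - 4)²*N(a, v(0, 3)) = (-6 - 4)²*(-24 + 6*13) = (-10)²*(-24 + 78) = 100*54 = 5400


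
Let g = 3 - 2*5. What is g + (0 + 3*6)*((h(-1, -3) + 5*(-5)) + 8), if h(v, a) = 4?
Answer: -241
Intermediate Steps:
g = -7 (g = 3 - 10 = -7)
g + (0 + 3*6)*((h(-1, -3) + 5*(-5)) + 8) = -7 + (0 + 3*6)*((4 + 5*(-5)) + 8) = -7 + (0 + 18)*((4 - 25) + 8) = -7 + 18*(-21 + 8) = -7 + 18*(-13) = -7 - 234 = -241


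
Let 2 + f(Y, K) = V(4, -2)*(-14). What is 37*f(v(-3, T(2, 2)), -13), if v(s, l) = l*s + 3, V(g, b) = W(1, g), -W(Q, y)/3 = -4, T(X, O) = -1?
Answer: -6290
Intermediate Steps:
W(Q, y) = 12 (W(Q, y) = -3*(-4) = 12)
V(g, b) = 12
v(s, l) = 3 + l*s
f(Y, K) = -170 (f(Y, K) = -2 + 12*(-14) = -2 - 168 = -170)
37*f(v(-3, T(2, 2)), -13) = 37*(-170) = -6290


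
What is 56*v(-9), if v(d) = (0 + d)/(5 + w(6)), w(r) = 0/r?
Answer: -504/5 ≈ -100.80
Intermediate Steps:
w(r) = 0
v(d) = d/5 (v(d) = (0 + d)/(5 + 0) = d/5)
56*v(-9) = 56*((1/5)*(-9)) = 56*(-9/5) = -504/5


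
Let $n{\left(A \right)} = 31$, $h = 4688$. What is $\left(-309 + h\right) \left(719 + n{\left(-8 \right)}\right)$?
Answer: $3284250$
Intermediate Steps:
$\left(-309 + h\right) \left(719 + n{\left(-8 \right)}\right) = \left(-309 + 4688\right) \left(719 + 31\right) = 4379 \cdot 750 = 3284250$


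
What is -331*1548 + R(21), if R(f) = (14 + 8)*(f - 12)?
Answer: -512190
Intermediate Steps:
R(f) = -264 + 22*f (R(f) = 22*(-12 + f) = -264 + 22*f)
-331*1548 + R(21) = -331*1548 + (-264 + 22*21) = -512388 + (-264 + 462) = -512388 + 198 = -512190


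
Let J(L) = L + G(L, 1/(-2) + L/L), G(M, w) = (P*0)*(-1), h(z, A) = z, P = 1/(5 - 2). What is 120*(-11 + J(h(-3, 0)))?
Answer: -1680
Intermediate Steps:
P = ⅓ (P = 1/3 = ⅓ ≈ 0.33333)
G(M, w) = 0 (G(M, w) = ((⅓)*0)*(-1) = 0*(-1) = 0)
J(L) = L (J(L) = L + 0 = L)
120*(-11 + J(h(-3, 0))) = 120*(-11 - 3) = 120*(-14) = -1680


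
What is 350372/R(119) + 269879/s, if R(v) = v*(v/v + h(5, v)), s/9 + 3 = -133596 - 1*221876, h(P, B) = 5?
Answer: 186790614449/380713725 ≈ 490.63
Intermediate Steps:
s = -3199275 (s = -27 + 9*(-133596 - 1*221876) = -27 + 9*(-133596 - 221876) = -27 + 9*(-355472) = -27 - 3199248 = -3199275)
R(v) = 6*v (R(v) = v*(v/v + 5) = v*(1 + 5) = v*6 = 6*v)
350372/R(119) + 269879/s = 350372/((6*119)) + 269879/(-3199275) = 350372/714 + 269879*(-1/3199275) = 350372*(1/714) - 269879/3199275 = 175186/357 - 269879/3199275 = 186790614449/380713725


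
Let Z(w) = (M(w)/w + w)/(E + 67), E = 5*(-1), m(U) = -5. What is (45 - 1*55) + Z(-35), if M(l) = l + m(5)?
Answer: -4577/434 ≈ -10.546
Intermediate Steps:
M(l) = -5 + l (M(l) = l - 5 = -5 + l)
E = -5
Z(w) = w/62 + (-5 + w)/(62*w) (Z(w) = ((-5 + w)/w + w)/(-5 + 67) = ((-5 + w)/w + w)/62 = (w + (-5 + w)/w)*(1/62) = w/62 + (-5 + w)/(62*w))
(45 - 1*55) + Z(-35) = (45 - 1*55) + (1/62)*(-5 - 35 + (-35)**2)/(-35) = (45 - 55) + (1/62)*(-1/35)*(-5 - 35 + 1225) = -10 + (1/62)*(-1/35)*1185 = -10 - 237/434 = -4577/434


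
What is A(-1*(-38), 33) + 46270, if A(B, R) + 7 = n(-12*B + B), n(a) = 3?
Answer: 46266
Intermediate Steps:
A(B, R) = -4 (A(B, R) = -7 + 3 = -4)
A(-1*(-38), 33) + 46270 = -4 + 46270 = 46266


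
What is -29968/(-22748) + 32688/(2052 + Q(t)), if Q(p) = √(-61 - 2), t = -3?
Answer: 4171787924/241885171 - 10896*I*√7/467863 ≈ 17.247 - 0.061617*I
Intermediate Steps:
Q(p) = 3*I*√7 (Q(p) = √(-63) = 3*I*√7)
-29968/(-22748) + 32688/(2052 + Q(t)) = -29968/(-22748) + 32688/(2052 + 3*I*√7) = -29968*(-1/22748) + 32688/(2052 + 3*I*√7) = 7492/5687 + 32688/(2052 + 3*I*√7)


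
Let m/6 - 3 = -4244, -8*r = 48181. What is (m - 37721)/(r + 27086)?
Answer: -505336/168507 ≈ -2.9989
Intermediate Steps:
r = -48181/8 (r = -⅛*48181 = -48181/8 ≈ -6022.6)
m = -25446 (m = 18 + 6*(-4244) = 18 - 25464 = -25446)
(m - 37721)/(r + 27086) = (-25446 - 37721)/(-48181/8 + 27086) = -63167/168507/8 = -63167*8/168507 = -505336/168507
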